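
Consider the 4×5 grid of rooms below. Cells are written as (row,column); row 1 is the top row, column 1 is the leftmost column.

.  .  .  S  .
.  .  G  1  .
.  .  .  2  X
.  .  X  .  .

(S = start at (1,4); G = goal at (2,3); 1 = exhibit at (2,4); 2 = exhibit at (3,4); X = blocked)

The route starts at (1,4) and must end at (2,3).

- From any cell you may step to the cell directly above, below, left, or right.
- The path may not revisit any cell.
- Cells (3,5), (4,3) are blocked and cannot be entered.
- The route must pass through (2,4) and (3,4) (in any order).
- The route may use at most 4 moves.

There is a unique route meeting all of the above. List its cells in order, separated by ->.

(1,4) -> (2,4) -> (3,4) -> (3,3) -> (2,3)

The 4-move cap with required stops at (2,4), (3,4) leaves no slack for detours.
Route from (1,4): down 2 to (3,4), left 1 to (3,3), up 1 to (2,3) — 4 moves in all.
Check: all required cells visited; 4 ≤ 4 moves.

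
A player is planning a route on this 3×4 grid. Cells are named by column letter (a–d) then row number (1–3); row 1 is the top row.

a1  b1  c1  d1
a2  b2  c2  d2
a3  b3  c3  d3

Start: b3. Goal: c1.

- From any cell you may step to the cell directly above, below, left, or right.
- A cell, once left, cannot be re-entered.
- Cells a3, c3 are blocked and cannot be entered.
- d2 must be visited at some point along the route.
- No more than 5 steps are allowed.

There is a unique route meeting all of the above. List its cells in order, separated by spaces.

The budget equals the shortest possible length, so every move has to be on a shortest route through the required cells.
Route from b3: up to b2, 2× right (reaching d2), up to d1, left to c1 — 5 moves in all.
Check: all required cells visited; 5 ≤ 5 moves.

b3 b2 c2 d2 d1 c1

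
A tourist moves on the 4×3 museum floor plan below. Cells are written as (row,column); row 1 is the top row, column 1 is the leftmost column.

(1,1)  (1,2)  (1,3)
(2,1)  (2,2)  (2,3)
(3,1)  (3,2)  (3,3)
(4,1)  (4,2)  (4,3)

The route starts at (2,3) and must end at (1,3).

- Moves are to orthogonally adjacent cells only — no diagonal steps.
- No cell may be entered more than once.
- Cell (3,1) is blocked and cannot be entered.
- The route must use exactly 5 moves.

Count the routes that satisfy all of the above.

Need simple routes of exactly 5 moves from (2,3) to (1,3) (Manhattan distance 1, so 2 moves are spent on a detour and 2 undoing it).
Enumerating: (2,3) (3,3) (3,2) (2,2) (1,2) (1,3) | (2,3) (2,2) (2,1) (1,1) (1,2) (1,3).
That gives 2 routes.

2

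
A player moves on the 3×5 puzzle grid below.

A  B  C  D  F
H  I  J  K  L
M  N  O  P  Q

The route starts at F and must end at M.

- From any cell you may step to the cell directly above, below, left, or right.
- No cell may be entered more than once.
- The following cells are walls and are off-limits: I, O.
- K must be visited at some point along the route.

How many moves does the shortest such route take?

8

Any route passes through K somewhere between F and M. Summing Manhattan distances along the two legs (F → K → M) gives a lower bound of 2 + 4 = 6 moves.
That bound ignores the blocked cells. Measuring each leg by the fewest moves that actually steer around them (F→K: 2; K→M: 6) raises the lower bound to 8.
A route of 8 moves exists: F → L → K → D → C → B → A → H → M.
Since 8 matches that lower bound, it is optimal.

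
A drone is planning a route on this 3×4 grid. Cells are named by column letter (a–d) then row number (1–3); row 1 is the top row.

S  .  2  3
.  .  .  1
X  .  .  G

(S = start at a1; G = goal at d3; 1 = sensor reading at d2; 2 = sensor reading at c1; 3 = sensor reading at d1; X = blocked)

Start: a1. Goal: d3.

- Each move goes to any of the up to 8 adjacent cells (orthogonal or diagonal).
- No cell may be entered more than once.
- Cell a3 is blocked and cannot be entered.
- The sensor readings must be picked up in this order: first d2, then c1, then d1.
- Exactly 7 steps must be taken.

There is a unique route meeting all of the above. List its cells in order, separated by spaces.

The waypoints must appear in the order d2, c1, d1, with no cell reused.
Route from a1: down-right 2 to c3, up-right 1 to d2, up-left 1 to c1, right 1 to d1, down-left 1 to c2, down-right 1 to d3 — 7 moves in all.
Check: order respected (1 at step 3, 2 at step 4, 3 at step 5); 7 moves as required.

a1 b2 c3 d2 c1 d1 c2 d3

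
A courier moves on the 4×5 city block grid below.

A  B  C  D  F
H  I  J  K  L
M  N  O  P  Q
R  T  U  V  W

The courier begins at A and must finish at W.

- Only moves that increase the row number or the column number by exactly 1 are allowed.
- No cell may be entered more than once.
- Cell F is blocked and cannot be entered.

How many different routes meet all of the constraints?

A right/down-only route from A to W makes exactly 3 down-moves and 4 right-moves in some order.
With no other constraints that would be C(7,3) = 35 routes.
Subtract routes through each blocked cell (inclusion–exclusion for overlaps): − through F: 1 → 34.
That gives 34 routes.

34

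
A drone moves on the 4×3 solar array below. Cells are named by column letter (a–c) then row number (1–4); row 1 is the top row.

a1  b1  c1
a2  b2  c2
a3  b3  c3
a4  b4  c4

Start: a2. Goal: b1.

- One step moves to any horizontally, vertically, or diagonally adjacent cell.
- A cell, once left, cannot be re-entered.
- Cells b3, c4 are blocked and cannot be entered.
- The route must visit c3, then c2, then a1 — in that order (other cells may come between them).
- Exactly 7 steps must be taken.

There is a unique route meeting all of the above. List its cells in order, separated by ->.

a2 -> a3 -> b4 -> c3 -> c2 -> b2 -> a1 -> b1

The waypoints must appear in the order c3, c2, a1, with no cell reused.
Route from a2: down to a3, down-right to b4, up-right to c3, up to c2, left to b2, up-left to a1, right to b1 — 7 moves in all.
Check: order respected (c3 at step 3, c2 at step 4, a1 at step 6); 7 moves as required.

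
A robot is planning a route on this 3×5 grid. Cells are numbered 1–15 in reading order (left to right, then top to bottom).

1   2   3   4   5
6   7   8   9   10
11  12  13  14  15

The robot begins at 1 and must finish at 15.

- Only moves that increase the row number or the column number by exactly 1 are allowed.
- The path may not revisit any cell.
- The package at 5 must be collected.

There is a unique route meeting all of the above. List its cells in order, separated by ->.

1 -> 2 -> 3 -> 4 -> 5 -> 10 -> 15

Moves only go right or down, so the column and row indices never decrease.
Route from 1: right 4 to 5, down 2 to 15 — 6 moves in all.
Check: all required cells visited.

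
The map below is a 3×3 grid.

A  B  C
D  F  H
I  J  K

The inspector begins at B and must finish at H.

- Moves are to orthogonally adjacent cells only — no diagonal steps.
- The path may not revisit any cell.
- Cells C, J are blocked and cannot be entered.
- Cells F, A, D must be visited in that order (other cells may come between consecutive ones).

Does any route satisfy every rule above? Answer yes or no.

no

Ignoring the required order, 1 revisit-free route from B to H passes through all of F, A, and D; the waypoint orders that occur are A → D → F (1) — never F → A → D.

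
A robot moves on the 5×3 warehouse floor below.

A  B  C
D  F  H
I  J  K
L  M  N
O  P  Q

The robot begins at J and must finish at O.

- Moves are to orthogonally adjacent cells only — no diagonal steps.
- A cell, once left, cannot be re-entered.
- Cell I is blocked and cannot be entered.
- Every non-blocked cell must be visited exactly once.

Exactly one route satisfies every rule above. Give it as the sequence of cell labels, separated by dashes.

J - F - D - A - B - C - H - K - N - Q - P - M - L - O

Need to visit all 14 open cells exactly once, starting at J and ending at O.
Cell L has only two open neighbours (O and M), so the path must pass straight through it: one of those is the cell it's entered from and the other is where it exits.
Route from J: up 1 to F, left 1 to D, up 1 to A, right 2 to C, down 4 to Q, left 1 to P, up 1 to M, left 1 to L, down 1 to O — 13 moves in all.
Check: all 14 open cells covered.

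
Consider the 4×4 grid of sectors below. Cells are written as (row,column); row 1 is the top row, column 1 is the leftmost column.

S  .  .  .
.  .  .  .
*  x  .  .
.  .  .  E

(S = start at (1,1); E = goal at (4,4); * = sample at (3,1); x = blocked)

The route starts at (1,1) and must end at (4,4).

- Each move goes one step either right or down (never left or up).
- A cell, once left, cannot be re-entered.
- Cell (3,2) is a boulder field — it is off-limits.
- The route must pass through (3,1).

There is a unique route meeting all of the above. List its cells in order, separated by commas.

(1,1), (2,1), (3,1), (4,1), (4,2), (4,3), (4,4)

Moves only go right or down, so the column and row indices never decrease.
Route from (1,1): down 3 to (4,1), right 3 to (4,4) — 6 moves in all.
Check: all required cells visited.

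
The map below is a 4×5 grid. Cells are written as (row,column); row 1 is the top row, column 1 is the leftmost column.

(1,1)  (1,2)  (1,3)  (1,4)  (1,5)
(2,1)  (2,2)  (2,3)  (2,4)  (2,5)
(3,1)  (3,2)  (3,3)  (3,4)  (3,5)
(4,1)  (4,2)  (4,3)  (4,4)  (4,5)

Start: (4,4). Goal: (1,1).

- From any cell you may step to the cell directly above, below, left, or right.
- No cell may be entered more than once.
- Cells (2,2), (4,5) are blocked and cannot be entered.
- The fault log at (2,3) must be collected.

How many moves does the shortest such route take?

Any route passes through (2,3) somewhere between (4,4) and (1,1). Summing Manhattan distances along the two legs ((4,4) → (2,3) → (1,1)) gives a lower bound of 3 + 3 = 6 moves.
A route of 6 moves achieves this: (4,4) → (3,4) → (2,4) → (2,3) → (1,3) → (1,2) → (1,1).
Since 6 matches the lower bound, it is optimal.

6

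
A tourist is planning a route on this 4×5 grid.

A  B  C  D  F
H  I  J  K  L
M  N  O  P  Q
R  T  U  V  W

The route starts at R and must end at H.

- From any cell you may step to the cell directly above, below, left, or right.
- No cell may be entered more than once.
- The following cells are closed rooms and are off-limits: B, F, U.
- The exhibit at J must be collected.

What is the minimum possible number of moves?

Any route passes through J somewhere between R and H. Summing Manhattan distances along the two legs (R → J → H) gives a lower bound of 4 + 2 = 6 moves.
A route of 6 moves achieves this: R → M → N → O → J → I → H.
Since 6 matches the lower bound, it is optimal.

6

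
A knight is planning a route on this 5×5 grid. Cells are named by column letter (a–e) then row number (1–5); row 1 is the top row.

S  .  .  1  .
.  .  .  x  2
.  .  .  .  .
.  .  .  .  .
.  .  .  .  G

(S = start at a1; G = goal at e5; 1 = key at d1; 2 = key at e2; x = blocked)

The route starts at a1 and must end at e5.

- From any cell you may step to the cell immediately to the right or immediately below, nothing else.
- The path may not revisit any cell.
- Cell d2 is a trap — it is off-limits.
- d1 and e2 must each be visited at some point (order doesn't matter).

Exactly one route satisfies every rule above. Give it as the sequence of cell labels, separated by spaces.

Moves only go right or down, so the column and row indices never decrease.
Route from a1: right 4 to e1, down 4 to e5 — 8 moves in all.
Check: all required cells visited.

a1 b1 c1 d1 e1 e2 e3 e4 e5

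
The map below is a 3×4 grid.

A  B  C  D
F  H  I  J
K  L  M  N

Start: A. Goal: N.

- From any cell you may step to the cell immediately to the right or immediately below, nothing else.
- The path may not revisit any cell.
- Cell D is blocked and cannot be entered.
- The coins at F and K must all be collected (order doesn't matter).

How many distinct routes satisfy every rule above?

1

A right/down-only route from A to N makes exactly 2 down-moves and 3 right-moves in some order.
With no other constraints that would be C(5,2) = 10 routes.
A monotone route can only reach the required cells in the order F, K, so split there and multiply the segment counts (each segment already excludes blocked cells): A→F: 1; F→K: 1; K→N: 1; product = 1.
That gives 1 route.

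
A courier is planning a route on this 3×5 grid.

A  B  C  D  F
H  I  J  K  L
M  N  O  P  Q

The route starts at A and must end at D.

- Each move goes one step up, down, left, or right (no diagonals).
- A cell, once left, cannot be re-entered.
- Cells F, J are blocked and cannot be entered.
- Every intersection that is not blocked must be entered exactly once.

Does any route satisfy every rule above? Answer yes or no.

no

Colour the cells like a checkerboard: each orthogonal step flips colour, so a Hamiltonian route alternates colours. Here there are 7 cells of one colour and 6 of the other, with start on the opposite colour to the goal — the counts and endpoints can't be arranged into an alternating sequence of length 13, so no Hamiltonian route exists.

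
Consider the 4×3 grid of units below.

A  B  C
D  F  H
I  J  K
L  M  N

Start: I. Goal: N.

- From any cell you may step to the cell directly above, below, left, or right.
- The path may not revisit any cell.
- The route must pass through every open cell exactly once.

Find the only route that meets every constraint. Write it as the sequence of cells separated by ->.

Need to visit all 12 open cells exactly once, starting at I and ending at N.
Cell L has only two open neighbours (I and M), so the path must pass straight through it: one of those is the cell it's entered from and the other is where it exits.
Route from I: down 1 to L, right 1 to M, up 2 to F, left 1 to D, up 1 to A, right 2 to C, down 3 to N — 11 moves in all.
Check: all 12 open cells covered.

I -> L -> M -> J -> F -> D -> A -> B -> C -> H -> K -> N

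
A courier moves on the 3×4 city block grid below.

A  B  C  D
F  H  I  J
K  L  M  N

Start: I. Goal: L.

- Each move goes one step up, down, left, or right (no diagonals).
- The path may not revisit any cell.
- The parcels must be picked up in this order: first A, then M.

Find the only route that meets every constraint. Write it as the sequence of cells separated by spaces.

I H F A B C D J N M L

The waypoints must appear in the order A, M, with no cell reused.
Route from I: 2× left (reaching F), up to A, 3× right (reaching D), 2× down (reaching N), 2× left (reaching L) — 10 moves in all.
Check: order respected (A at step 3, M at step 9).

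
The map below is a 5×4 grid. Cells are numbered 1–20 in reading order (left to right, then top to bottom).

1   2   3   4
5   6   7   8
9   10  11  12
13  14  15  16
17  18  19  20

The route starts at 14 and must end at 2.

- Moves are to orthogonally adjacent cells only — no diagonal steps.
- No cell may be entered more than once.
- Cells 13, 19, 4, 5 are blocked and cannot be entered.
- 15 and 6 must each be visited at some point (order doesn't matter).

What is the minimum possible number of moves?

Any route passes through 15 and 6 in some order between 14 and 2. Summing Manhattan distances along each leg and taking the cheapest ordering (14 → 15 → 6 → 2) gives a lower bound of 1 + 3 + 1 = 5 moves.
A route of 5 moves achieves this: 14 → 15 → 11 → 7 → 6 → 2.
Since 5 matches the lower bound, it is optimal.

5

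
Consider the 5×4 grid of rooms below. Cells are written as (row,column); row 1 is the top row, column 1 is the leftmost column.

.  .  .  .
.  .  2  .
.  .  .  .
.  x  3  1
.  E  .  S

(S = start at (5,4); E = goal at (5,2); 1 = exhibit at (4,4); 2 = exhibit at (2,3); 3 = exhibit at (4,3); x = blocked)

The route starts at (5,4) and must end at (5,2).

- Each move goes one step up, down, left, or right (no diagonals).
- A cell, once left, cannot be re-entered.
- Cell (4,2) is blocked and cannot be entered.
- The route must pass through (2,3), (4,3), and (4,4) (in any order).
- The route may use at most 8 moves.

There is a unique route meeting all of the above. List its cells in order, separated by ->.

(5,4) -> (4,4) -> (3,4) -> (2,4) -> (2,3) -> (3,3) -> (4,3) -> (5,3) -> (5,2)

The 8-move cap with required stops at (2,3), (4,3), (4,4) leaves no slack for detours.
Route from (5,4): 3× up (reaching (2,4)), left to (2,3), 3× down (reaching (5,3)), left to (5,2) — 8 moves in all.
Check: all required cells visited; 8 ≤ 8 moves.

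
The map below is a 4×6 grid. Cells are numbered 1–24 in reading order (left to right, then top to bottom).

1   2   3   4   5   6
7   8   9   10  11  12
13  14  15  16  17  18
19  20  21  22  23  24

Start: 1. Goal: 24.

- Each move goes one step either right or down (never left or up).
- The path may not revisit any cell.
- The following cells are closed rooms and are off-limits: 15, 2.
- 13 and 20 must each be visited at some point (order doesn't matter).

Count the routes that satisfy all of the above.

2

A right/down-only route from 1 to 24 makes exactly 3 down-moves and 5 right-moves in some order.
With no other constraints that would be C(8,3) = 56 routes.
A monotone route can only reach the required cells in the order 13, 20, so split there and multiply the segment counts (each segment already excludes blocked cells): 1→13: 1; 13→20: 2; 20→24: 1; product = 2.
That gives 2 routes.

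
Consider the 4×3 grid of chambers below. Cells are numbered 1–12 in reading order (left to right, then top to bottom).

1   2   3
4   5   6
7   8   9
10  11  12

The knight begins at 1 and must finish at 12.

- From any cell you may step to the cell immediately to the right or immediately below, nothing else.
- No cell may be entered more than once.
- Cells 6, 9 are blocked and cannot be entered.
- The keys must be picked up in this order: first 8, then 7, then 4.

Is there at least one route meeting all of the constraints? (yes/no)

7 lies to the left of 8, so going from 8 to 7 would need a leftward move — but moves only go right/down, so 8 cannot be visited before 7.

no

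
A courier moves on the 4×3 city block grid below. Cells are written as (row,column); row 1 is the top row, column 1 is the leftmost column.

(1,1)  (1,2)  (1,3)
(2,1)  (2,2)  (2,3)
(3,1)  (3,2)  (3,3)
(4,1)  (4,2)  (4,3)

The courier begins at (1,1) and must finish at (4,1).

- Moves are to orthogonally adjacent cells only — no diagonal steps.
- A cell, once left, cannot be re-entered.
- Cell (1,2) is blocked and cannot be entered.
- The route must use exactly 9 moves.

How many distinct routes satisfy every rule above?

Need simple routes of exactly 9 moves from (1,1) to (4,1) (Manhattan distance 3, so 3 moves are spent on a detour and 3 undoing it).
Enumerating: (1,1) (2,1) (3,1) (3,2) (2,2) (2,3) (3,3) (4,3) (4,2) (4,1) | (1,1) (2,1) (2,2) (2,3) (3,3) (4,3) (4,2) (3,2) (3,1) (4,1).
That gives 2 routes.

2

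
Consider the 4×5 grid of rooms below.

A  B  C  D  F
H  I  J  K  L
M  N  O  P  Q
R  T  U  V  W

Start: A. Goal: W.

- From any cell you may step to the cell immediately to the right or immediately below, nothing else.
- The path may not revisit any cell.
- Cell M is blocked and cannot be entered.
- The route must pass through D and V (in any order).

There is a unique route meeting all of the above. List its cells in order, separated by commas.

Moves only go right or down, so the column and row indices never decrease.
Route from A: right 3 to D, down 3 to V, right 1 to W — 7 moves in all.
Check: all required cells visited.

A, B, C, D, K, P, V, W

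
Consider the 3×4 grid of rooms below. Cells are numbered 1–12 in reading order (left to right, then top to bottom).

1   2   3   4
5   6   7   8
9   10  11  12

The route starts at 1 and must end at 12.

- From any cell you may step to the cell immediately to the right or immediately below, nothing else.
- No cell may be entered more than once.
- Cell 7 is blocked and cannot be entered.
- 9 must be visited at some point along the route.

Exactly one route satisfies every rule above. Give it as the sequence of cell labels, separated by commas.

1, 5, 9, 10, 11, 12

Moves only go right or down, so the column and row indices never decrease.
Route from 1: down 2 to 9, right 3 to 12 — 5 moves in all.
Check: all required cells visited.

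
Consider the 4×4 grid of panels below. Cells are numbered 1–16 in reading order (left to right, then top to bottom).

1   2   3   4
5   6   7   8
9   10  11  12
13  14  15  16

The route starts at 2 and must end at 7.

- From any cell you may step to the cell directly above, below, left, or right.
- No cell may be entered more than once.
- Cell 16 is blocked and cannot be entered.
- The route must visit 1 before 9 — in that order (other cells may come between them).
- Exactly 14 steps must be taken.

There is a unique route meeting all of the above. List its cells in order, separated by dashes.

2 - 1 - 5 - 6 - 10 - 9 - 13 - 14 - 15 - 11 - 12 - 8 - 4 - 3 - 7

The waypoints must appear in the order 1, 9, with no cell reused.
Route from 2: left 1 to 1, down 1 to 5, right 1 to 6, down 1 to 10, left 1 to 9, down 1 to 13, right 2 to 15, up 1 to 11, right 1 to 12, up 2 to 4, left 1 to 3, down 1 to 7 — 14 moves in all.
Check: order respected (1 at step 1, 9 at step 5); 14 moves as required.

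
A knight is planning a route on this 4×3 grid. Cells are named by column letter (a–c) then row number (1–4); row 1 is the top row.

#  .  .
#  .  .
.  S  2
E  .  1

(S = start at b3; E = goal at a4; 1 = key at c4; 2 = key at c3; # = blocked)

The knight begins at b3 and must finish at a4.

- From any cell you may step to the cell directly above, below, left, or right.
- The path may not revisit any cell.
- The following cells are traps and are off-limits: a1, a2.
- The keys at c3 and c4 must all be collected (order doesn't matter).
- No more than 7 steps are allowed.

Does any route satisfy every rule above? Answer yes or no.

One route that works: b3 → c3 → c4 → b4 → a4.

yes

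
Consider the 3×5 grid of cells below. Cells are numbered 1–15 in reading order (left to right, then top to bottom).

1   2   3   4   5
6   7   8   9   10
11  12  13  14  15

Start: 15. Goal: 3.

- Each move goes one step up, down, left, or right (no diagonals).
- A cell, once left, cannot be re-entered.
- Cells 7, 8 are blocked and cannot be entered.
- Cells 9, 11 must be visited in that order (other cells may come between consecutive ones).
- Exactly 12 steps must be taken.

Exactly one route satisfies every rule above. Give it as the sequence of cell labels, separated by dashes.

The waypoints must appear in the order 9, 11, with no cell reused.
Route from 15: up 2 to 5, left 1 to 4, down 2 to 14, left 3 to 11, up 2 to 1, right 2 to 3 — 12 moves in all.
Check: order respected (9 at step 4, 11 at step 8); 12 moves as required.

15 - 10 - 5 - 4 - 9 - 14 - 13 - 12 - 11 - 6 - 1 - 2 - 3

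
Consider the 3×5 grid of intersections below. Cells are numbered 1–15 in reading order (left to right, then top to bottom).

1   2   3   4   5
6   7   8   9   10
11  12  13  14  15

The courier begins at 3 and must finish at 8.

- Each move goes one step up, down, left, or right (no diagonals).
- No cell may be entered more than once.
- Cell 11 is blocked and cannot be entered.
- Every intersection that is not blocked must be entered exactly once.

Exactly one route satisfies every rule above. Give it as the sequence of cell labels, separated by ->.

Need to visit all 14 open cells exactly once, starting at 3 and ending at 8.
Route from 3: 2× left (reaching 1), down to 6, right to 7, down to 12, 3× right (reaching 15), 2× up (reaching 5), left to 4, down to 9, left to 8 — 13 moves in all.
Check: all 14 open cells covered.

3 -> 2 -> 1 -> 6 -> 7 -> 12 -> 13 -> 14 -> 15 -> 10 -> 5 -> 4 -> 9 -> 8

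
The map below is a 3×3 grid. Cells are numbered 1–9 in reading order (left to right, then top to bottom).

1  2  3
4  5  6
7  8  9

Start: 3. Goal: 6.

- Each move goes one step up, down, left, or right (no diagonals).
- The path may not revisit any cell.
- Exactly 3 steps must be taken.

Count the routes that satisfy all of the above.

1

Need simple routes of exactly 3 moves from 3 to 6 (Manhattan distance 1, so 1 moves are spent on a detour and 1 undoing it).
Enumerating: 3 2 5 6.
That gives 1 route.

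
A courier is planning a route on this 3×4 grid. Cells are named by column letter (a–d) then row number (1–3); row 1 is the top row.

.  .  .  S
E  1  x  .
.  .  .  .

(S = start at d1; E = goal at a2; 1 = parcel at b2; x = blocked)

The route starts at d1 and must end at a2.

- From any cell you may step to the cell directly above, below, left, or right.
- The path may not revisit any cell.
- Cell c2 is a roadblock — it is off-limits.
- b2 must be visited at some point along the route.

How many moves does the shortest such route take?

4

Any route passes through b2 somewhere between d1 and a2. Summing Manhattan distances along the two legs (d1 → b2 → a2) gives a lower bound of 3 + 1 = 4 moves.
A route of 4 moves achieves this: d1 → c1 → b1 → b2 → a2.
Since 4 matches the lower bound, it is optimal.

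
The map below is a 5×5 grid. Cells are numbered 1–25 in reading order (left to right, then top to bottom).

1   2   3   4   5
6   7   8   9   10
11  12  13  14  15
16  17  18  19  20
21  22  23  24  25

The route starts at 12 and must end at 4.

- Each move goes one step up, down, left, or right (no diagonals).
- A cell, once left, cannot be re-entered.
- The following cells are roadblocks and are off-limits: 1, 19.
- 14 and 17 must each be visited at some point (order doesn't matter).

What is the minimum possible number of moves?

6

Any route passes through 14 and 17 in some order between 12 and 4. Summing Manhattan distances along each leg and taking the cheapest ordering (12 → 17 → 14 → 4) gives a lower bound of 1 + 3 + 2 = 6 moves.
A route of 6 moves achieves this: 12 → 17 → 18 → 13 → 14 → 9 → 4.
Since 6 matches the lower bound, it is optimal.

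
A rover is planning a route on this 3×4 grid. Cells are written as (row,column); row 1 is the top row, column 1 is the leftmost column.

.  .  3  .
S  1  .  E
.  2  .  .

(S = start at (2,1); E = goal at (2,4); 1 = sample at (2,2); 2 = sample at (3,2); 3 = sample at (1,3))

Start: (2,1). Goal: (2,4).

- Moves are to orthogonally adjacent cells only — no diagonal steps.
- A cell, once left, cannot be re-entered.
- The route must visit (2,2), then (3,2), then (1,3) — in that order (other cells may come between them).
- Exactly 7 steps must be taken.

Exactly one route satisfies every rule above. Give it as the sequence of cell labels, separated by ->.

The waypoints must appear in the order (2,2), (3,2), (1,3), with no cell reused.
Route from (2,1): right to (2,2), down to (3,2), right to (3,3), 2× up (reaching (1,3)), right to (1,4), down to (2,4) — 7 moves in all.
Check: order respected (1 at step 1, 2 at step 2, 3 at step 5); 7 moves as required.

(2,1) -> (2,2) -> (3,2) -> (3,3) -> (2,3) -> (1,3) -> (1,4) -> (2,4)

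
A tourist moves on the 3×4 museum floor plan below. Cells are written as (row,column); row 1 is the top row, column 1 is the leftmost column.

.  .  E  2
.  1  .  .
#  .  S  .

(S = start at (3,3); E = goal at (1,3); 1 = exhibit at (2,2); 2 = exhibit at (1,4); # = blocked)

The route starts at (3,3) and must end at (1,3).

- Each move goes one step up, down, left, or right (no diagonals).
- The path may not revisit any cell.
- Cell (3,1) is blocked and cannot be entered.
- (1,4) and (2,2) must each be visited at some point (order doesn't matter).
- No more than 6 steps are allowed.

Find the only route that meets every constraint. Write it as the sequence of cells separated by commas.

(3,3), (3,2), (2,2), (2,3), (2,4), (1,4), (1,3)

Any route must reach (1,4) and (2,2) and still end at (1,3) within 6 moves, so the order of the required stops is forced.
Route from (3,3): left 1 to (3,2), up 1 to (2,2), right 2 to (2,4), up 1 to (1,4), left 1 to (1,3) — 6 moves in all.
Check: all required cells visited; 6 ≤ 6 moves.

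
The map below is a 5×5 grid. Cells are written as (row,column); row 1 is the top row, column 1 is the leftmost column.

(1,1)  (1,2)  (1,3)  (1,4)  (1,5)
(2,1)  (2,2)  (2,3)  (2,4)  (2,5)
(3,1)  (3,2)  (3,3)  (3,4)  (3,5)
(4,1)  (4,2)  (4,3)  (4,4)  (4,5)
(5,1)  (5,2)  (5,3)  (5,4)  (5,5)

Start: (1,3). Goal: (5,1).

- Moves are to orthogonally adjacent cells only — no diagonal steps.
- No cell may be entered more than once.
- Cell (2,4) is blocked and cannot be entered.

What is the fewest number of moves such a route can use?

The Manhattan distance from (1,3) to (5,1) is |1−5| + |3−1| = 6, so at least 6 moves are needed.
A route of 6 moves achieves this: (1,3) → (2,3) → (3,3) → (4,3) → (5,3) → (5,2) → (5,1).
Since 6 matches the lower bound, it is optimal.

6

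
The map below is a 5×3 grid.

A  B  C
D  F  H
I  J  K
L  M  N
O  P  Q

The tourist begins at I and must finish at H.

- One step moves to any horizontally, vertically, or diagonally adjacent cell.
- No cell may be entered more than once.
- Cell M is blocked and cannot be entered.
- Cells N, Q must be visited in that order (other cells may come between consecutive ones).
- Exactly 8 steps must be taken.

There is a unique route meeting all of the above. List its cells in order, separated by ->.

The waypoints must appear in the order N, Q, with no cell reused.
Route from I: up-right 1 to F, down-right 1 to K, down 2 to Q, left 1 to P, up-left 1 to L, up-right 2 to H — 8 moves in all.
Check: order respected (N at step 3, Q at step 4); 8 moves as required.

I -> F -> K -> N -> Q -> P -> L -> J -> H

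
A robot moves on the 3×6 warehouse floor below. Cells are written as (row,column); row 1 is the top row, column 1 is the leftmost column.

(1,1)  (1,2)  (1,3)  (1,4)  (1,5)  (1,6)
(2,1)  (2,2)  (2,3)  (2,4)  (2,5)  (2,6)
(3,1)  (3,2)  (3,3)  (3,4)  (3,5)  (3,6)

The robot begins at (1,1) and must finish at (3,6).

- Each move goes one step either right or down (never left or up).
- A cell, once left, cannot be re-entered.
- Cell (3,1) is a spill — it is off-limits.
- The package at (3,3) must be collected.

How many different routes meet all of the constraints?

A right/down-only route from (1,1) to (3,6) makes exactly 2 down-moves and 5 right-moves in some order.
With no other constraints that would be C(7,2) = 21 routes.
Split at (3,3) and multiply the segment counts (each segment already excludes blocked cells): (1,1)→(3,3): 5; (3,3)→(3,6): 1; product = 5.
That gives 5 routes.

5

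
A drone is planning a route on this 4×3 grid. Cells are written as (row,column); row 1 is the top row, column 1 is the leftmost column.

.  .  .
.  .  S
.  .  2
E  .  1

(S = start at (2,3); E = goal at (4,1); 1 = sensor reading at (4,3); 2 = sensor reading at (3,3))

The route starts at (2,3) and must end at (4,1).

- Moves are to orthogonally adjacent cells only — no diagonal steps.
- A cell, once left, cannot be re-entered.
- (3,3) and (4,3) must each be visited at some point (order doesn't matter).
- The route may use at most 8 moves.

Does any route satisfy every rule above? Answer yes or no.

yes

One route that works: (2,3) → (3,3) → (4,3) → (4,2) → (4,1).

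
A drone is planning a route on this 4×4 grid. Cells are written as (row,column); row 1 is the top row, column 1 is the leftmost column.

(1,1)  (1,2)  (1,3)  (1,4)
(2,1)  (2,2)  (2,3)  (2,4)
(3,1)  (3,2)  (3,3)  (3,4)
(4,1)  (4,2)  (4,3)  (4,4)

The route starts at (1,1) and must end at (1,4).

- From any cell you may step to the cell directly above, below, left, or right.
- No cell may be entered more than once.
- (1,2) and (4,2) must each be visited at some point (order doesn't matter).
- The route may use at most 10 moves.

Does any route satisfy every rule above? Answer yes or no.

One route that works: (1,1) → (2,1) → (3,1) → (4,1) → (4,2) → (3,2) → (2,2) → (1,2) → (1,3) → (1,4).

yes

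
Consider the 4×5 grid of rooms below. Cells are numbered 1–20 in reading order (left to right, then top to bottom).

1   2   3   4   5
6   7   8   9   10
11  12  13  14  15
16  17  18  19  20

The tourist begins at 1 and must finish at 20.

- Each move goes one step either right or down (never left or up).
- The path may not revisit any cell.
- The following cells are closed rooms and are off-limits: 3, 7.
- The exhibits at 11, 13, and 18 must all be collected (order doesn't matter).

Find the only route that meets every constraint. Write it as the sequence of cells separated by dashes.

Moves only go right or down, so the column and row indices never decrease.
Route from 1: 2× down (reaching 11), 2× right (reaching 13), down to 18, 2× right (reaching 20) — 7 moves in all.
Check: all required cells visited.

1 - 6 - 11 - 12 - 13 - 18 - 19 - 20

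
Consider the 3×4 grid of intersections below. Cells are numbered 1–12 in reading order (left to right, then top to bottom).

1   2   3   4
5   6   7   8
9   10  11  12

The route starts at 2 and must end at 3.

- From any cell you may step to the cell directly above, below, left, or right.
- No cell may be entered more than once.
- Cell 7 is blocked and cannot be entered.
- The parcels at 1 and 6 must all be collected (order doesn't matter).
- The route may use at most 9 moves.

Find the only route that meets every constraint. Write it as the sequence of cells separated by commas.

2, 1, 5, 6, 10, 11, 12, 8, 4, 3

The budget equals the shortest possible length, so every move has to be on a shortest route through the required cells.
Route from 2: left 1 to 1, down 1 to 5, right 1 to 6, down 1 to 10, right 2 to 12, up 2 to 4, left 1 to 3 — 9 moves in all.
Check: all required cells visited; 9 ≤ 9 moves.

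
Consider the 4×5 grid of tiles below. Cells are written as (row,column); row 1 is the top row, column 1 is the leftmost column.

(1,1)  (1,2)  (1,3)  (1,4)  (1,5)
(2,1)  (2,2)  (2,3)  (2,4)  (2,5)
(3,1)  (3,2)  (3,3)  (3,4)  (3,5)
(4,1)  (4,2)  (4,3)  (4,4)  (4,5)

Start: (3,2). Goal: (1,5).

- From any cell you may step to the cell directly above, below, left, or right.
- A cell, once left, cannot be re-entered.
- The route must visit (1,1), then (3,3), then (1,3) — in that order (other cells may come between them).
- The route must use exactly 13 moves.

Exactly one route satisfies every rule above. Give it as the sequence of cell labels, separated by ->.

(3,2) -> (2,2) -> (1,2) -> (1,1) -> (2,1) -> (3,1) -> (4,1) -> (4,2) -> (4,3) -> (3,3) -> (2,3) -> (1,3) -> (1,4) -> (1,5)

The waypoints must appear in the order (1,1), (3,3), (1,3), with no cell reused.
Route from (3,2): 2× up (reaching (1,2)), left to (1,1), 3× down (reaching (4,1)), 2× right (reaching (4,3)), 3× up (reaching (1,3)), 2× right (reaching (1,5)) — 13 moves in all.
Check: order respected ((1,1) at step 3, (3,3) at step 9, (1,3) at step 11); 13 moves as required.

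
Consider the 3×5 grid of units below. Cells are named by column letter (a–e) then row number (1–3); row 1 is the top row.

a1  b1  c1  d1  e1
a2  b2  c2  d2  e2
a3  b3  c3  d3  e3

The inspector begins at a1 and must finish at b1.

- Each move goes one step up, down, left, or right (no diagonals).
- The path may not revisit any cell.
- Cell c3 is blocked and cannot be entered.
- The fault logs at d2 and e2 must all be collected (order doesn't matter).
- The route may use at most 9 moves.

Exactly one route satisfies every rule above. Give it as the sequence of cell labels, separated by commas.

a1, a2, b2, c2, d2, e2, e1, d1, c1, b1

Any route must reach d2 and e2 and still end at b1 within 9 moves, so the order of the required stops is forced.
Route from a1: down to a2, 4× right (reaching e2), up to e1, 3× left (reaching b1) — 9 moves in all.
Check: all required cells visited; 9 ≤ 9 moves.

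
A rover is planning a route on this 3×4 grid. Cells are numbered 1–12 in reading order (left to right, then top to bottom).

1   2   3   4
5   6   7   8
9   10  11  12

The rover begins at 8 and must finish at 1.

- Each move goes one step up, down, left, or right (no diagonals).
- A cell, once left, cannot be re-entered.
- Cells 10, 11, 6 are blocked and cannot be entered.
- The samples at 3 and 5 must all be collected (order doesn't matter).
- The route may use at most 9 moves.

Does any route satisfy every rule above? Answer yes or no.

Every way from 8 to 5 runs through 1 — but 1 is where the route must end, so it would be entered once on the way to 5 and again at the finish.

no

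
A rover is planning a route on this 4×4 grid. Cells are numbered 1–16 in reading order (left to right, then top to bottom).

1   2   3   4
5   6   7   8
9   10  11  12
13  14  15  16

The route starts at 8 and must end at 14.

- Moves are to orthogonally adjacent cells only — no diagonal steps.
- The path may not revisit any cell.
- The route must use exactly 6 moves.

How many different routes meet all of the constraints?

14

Need simple routes of exactly 6 moves from 8 to 14 (Manhattan distance 4, so 1 moves are spent on a detour and 1 undoing it).
Branch systematically from the start, pruning whenever the remaining move budget drops below the Manhattan distance to 14 or differs from it in parity. Grouping the completions by first move — via 4: 4; via 12: 3; via 7: 7 — and summing: 4 + 3 + 7 = 14.
That gives 14 routes.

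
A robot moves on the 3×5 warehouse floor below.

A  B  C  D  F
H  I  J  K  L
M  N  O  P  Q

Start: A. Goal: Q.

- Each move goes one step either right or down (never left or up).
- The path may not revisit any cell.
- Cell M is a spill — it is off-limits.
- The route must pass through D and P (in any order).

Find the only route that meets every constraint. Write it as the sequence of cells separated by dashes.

A - B - C - D - K - P - Q

Moves only go right or down, so the column and row indices never decrease.
Route from A: 3× right (reaching D), 2× down (reaching P), right to Q — 6 moves in all.
Check: all required cells visited.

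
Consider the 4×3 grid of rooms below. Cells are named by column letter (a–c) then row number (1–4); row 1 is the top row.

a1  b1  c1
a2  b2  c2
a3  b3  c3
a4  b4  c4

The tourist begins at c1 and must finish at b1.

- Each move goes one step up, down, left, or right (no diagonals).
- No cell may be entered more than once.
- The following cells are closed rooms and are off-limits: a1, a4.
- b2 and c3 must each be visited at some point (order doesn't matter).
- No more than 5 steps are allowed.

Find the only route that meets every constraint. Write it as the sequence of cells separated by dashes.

The 5-move cap with required stops at b2, c3 leaves no slack for detours.
Route from c1: down 2 to c3, left 1 to b3, up 2 to b1 — 5 moves in all.
Check: all required cells visited; 5 ≤ 5 moves.

c1 - c2 - c3 - b3 - b2 - b1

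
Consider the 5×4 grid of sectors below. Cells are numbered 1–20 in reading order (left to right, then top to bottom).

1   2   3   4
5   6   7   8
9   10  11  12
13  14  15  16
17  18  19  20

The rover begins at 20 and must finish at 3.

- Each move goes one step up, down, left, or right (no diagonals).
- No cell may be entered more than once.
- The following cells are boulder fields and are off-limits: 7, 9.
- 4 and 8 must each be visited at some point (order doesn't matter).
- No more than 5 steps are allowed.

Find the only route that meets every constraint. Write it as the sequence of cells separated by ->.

Any route must reach 4 and 8 and still end at 3 within 5 moves, so the order of the required stops is forced.
Route from 20: up 4 to 4, left 1 to 3 — 5 moves in all.
Check: all required cells visited; 5 ≤ 5 moves.

20 -> 16 -> 12 -> 8 -> 4 -> 3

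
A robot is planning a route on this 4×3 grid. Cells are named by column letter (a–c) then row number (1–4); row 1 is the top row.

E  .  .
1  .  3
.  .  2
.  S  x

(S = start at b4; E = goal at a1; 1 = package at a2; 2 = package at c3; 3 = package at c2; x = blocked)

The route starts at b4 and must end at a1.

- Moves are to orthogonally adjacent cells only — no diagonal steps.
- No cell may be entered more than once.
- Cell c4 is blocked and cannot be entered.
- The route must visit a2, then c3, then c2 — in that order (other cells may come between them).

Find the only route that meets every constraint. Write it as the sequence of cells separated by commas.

The waypoints must appear in the order a2, c3, c2, with no cell reused.
Route from b4: left to a4, 2× up (reaching a2), right to b2, down to b3, right to c3, 2× up (reaching c1), 2× left (reaching a1) — 10 moves in all.
Check: order respected (1 at step 3, 2 at step 6, 3 at step 7).

b4, a4, a3, a2, b2, b3, c3, c2, c1, b1, a1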